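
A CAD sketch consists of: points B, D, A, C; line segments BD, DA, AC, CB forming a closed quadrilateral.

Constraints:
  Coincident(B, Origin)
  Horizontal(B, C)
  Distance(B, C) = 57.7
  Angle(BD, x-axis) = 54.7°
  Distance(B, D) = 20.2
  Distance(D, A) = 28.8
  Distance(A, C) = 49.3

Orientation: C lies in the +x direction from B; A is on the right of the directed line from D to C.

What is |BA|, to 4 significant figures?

15.79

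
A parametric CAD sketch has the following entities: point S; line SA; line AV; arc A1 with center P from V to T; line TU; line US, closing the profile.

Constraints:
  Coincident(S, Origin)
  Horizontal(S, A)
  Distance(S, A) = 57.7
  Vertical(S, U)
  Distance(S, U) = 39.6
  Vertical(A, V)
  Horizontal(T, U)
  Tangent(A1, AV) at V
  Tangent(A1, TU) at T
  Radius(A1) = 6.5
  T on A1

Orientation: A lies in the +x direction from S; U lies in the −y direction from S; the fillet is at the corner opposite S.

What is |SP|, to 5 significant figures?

60.968

S and U share the same x with |SU| = 39.6 and U on the −y side, so U = (0.0000, -39.600). The virtual corner opposite S is at (57.700, -39.600). The tangent condition forces PV to be normal to AV and tangency of A1 to TU means the radius PT is perpendicular to TU, with radius 6.5, so the center P sits 6.5 in from both sides at P = (51.200, -33.100). Then |SP| = |P − S| = 60.968.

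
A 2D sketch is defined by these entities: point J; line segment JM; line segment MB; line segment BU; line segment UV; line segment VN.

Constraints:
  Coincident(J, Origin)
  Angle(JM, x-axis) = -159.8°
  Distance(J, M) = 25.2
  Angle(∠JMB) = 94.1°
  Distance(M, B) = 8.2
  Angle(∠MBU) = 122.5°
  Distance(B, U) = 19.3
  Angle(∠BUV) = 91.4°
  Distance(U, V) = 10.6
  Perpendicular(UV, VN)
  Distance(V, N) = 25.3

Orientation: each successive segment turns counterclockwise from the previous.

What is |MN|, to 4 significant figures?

4.499

∠BUV = 91.4° gives UV at 72.20° from the x-axis; with |UV| = 10.6, V = (0.3791, -11.94). UV ⟂ VN, so VN runs at 162.2°; with |VN| = 25.3, N = (-23.71, -4.202). Then |MN| = |N − M| = 4.499.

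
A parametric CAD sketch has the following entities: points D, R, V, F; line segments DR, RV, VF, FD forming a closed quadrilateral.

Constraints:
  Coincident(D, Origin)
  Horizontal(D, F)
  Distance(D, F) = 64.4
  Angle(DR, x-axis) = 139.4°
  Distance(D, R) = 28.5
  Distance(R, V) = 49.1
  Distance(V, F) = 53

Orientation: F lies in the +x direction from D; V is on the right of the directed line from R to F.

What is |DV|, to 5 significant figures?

20.714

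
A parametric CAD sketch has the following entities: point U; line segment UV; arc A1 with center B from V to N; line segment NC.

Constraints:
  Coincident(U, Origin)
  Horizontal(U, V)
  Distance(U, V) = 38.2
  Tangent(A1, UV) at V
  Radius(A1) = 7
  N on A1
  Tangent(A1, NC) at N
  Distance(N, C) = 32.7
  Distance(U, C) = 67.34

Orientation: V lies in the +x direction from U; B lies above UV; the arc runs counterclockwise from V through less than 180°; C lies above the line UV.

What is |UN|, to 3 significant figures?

44.7

Checks: U = (0.00, 0.00) ✓; |BN| = 7.000 ✓; ∠(BN, NC) = 90.00° ✓; |NC| = 32.70 ✓; |UC| = 67.34 ✓.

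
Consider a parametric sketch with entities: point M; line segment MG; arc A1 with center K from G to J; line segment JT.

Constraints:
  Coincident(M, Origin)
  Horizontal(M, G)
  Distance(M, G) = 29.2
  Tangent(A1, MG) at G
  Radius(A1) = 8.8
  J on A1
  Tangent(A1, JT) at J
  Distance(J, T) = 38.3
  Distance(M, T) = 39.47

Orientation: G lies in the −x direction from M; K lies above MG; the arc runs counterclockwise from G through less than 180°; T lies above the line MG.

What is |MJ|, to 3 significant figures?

21.9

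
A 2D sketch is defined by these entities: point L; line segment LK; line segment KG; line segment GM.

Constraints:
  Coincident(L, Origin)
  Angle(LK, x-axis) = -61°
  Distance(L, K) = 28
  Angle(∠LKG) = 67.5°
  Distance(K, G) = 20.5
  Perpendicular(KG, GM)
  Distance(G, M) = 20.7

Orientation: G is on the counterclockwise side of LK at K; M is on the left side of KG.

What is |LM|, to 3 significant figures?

11.1

L is at the origin; LK runs at -61.0° with length 28.0, so K = 28.0·(cos -61.0°, sin -61.0°) = (13.6, -24.5). ∠LKG = 67.5°, so KG runs at -61.0° + (180° − 67.5°) = 51.5° from the x-axis; with |KG| = 20.5, G = K + 20.5·(cos 51.5°, sin 51.5°) = (26.3, -8.45). The perpendicularity gives GM at right angles to KG; with |GM| = 20.7 on the left of KG, M = G + 20.7·(-0.783, 0.623) = (10.1, 4.44). Then |LM| = |M − L| = 11.1.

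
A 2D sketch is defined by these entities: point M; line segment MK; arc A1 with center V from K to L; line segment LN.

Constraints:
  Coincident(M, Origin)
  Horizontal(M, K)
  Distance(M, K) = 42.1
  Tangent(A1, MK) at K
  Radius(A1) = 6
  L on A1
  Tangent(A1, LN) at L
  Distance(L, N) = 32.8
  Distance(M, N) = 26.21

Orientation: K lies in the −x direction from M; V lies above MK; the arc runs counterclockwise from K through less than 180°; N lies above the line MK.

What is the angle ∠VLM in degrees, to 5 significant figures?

132.44°

M is at the origin; MK is horizontal with |MK| = 42.1 and K on the −x side, so K = (-42.100, 0.0000). A1 meets MK tangentially, so VK is at right angles to MK, so V = K + (0, 6) = (-42.100, 6.0000). Since VL ⟂ LN (tangency), |VN| = √(6.0² + 32.8²) = 33.344 regardless of where L sits on A1. So N lies on both circle(M, 26.21) and circle(V, 33.344); the above-MK intersection is N = (-13.205, 22.641). L is the foot of the tangent from N: L = (-38.219, 1.4242).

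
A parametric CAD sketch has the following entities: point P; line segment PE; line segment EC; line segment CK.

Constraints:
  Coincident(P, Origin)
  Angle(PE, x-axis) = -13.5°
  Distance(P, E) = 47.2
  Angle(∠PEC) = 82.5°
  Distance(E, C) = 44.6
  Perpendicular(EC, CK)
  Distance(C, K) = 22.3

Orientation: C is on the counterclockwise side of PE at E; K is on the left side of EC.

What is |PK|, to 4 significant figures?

45.58

∠PEC = 82.5°, so EC runs at -13.5° + (180° − 82.5°) = 84.00° from the x-axis; with |EC| = 44.6, C = E + 44.6·(cos 84.00°, sin 84.00°) = (50.56, 33.34). EC is perpendicular to CK; with |CK| = 22.3 on the left of EC, K = C + 22.3·(-0.9945, 0.1045) = (28.38, 35.67). Then |PK| = |K − P| = 45.58.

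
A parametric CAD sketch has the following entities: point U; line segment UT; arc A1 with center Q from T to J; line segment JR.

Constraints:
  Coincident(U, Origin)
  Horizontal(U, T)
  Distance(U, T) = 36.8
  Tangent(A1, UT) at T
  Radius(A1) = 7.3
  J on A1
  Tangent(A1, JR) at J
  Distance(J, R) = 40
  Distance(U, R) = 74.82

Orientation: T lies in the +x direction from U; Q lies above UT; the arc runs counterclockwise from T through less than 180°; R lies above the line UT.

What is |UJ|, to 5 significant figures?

42.917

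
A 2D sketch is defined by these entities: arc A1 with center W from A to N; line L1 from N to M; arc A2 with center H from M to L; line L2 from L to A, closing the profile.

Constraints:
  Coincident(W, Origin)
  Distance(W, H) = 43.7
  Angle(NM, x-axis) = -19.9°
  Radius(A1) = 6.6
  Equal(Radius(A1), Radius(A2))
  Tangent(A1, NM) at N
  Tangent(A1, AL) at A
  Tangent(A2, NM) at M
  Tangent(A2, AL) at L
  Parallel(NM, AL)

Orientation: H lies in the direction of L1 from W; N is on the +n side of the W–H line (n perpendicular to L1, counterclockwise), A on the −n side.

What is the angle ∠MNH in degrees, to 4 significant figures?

8.588°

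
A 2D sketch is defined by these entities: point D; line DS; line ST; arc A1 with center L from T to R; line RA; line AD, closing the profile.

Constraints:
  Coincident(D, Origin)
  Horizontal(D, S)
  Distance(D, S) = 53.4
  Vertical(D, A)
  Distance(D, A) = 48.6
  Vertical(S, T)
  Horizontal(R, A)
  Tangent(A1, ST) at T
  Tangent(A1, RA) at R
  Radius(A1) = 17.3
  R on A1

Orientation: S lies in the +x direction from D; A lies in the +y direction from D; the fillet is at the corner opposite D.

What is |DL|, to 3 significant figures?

47.8

D is at the origin; DS is horizontal with |DS| = 53.4 and S on the +x side, so S = (53.4, 0.00). DA is vertical with |DA| = 48.6 and A on the +y side, so A = (0.00, 48.6). The virtual corner opposite D is at (53.4, 48.6). Tangency of A1 to ST means the radius LT is perpendicular to ST and the tangent condition forces LR to be normal to RA, with radius 17.3, so the center L sits 17.3 in from both sides at L = (36.1, 31.3). Then |DL| = |L − D| = 47.8.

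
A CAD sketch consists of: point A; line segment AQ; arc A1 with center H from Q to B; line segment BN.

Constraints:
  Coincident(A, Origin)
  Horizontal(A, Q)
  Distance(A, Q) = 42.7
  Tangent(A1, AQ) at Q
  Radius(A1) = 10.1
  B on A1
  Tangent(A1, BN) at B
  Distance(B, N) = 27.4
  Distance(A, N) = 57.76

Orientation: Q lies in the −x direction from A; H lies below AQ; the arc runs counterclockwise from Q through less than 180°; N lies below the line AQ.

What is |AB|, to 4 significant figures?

53.91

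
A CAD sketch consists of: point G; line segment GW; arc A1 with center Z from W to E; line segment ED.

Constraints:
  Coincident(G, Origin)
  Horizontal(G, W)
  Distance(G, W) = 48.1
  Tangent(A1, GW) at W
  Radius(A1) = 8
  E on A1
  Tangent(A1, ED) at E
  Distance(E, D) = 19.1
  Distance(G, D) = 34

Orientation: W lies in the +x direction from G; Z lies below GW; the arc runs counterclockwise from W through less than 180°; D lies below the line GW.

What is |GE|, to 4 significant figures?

42.20

Checks: |GW| = 48.10 ✓; |ZE| = 8.000 ✓; ∠(ZE, ED) = 90.00° ✓; |ED| = 19.10 ✓; |GD| = 34.00 ✓.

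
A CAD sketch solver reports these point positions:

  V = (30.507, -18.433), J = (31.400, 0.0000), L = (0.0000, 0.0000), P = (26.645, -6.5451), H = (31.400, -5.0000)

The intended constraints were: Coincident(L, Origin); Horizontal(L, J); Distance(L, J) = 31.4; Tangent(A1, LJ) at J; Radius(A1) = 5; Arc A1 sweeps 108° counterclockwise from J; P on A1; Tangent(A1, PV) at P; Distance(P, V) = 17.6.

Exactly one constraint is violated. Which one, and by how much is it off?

Distance(P, V) = 17.6 — off by 5.10.

L = (0.00, 0.00) ✓; L.y = 0.00, J.y = 0.00 ✓; |LJ| = 31.40 ✓; ∠(HJ, JL) = 90.00° ✓; |HJ| = 5.000 ✓; bearing(H→P) − bearing(H→J) = 108.0° ✓; |HP| = 5.000 ✓; ∠(HP, PV) = 90.00° ✓; |PV| = 12.50 ✗.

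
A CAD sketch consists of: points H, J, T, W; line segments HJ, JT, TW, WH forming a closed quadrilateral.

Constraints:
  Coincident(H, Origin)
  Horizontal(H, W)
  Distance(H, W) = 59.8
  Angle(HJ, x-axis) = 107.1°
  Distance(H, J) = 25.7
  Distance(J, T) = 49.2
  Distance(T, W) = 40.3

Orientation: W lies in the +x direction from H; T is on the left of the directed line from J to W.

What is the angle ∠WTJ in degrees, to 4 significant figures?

106.0°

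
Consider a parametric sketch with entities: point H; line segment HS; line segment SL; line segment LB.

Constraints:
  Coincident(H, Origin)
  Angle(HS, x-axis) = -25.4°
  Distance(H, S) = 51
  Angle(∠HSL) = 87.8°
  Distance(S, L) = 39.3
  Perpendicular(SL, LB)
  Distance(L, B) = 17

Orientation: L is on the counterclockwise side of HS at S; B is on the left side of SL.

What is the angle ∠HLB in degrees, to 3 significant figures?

36.2°

∠HSL = 87.8°, so SL runs at -25.4° + (180° − 87.8°) = 66.8° from the x-axis; with |SL| = 39.3, L = S + 39.3·(cos 66.8°, sin 66.8°) = (61.6, 14.2). The perpendicularity gives LB at right angles to SL; with |LB| = 17.0 on the left of SL, B = L + 17.0·(-0.919, 0.394) = (45.9, 20.9). Then cos ∠HLB = LH·LB / (|LH||LB|), giving 36.2°.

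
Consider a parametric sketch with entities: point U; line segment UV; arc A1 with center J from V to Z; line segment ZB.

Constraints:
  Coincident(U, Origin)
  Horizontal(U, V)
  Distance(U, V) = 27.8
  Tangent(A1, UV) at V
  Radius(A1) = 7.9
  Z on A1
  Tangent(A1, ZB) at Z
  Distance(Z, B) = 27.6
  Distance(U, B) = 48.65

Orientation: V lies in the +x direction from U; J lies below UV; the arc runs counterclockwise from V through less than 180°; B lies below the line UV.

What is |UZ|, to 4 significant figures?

23.54

Checks: |JZ| = 7.900 ✓; ∠(JZ, ZB) = 90.00° ✓; |ZB| = 27.60 ✓; |UB| = 48.65 ✓.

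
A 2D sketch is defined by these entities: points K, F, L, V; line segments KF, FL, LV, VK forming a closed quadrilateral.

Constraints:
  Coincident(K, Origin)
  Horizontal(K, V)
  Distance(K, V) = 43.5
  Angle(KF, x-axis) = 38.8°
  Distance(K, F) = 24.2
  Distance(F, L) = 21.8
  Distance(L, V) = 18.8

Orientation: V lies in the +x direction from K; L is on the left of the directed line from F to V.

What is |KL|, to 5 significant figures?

44.449

K is at the origin; KV is horizontal with |KV| = 43.5 and V in +x, so V = (43.5, 0). KF runs at 38.8° with |KF| = 24.2, so F = (18.860, 15.164). L is determined by |FL| = 21.8 and |LV| = 18.8 together: it lies at the intersection of circle(F, 21.8) and circle(V, 18.8). With |FV| = 28.932, the foot of the radical line on FV is 16.571 from F and the perpendicular offset is √(21.8² − 16.571²) = 14.165. Taking the left-of-FV solution: L = (40.397, 18.542).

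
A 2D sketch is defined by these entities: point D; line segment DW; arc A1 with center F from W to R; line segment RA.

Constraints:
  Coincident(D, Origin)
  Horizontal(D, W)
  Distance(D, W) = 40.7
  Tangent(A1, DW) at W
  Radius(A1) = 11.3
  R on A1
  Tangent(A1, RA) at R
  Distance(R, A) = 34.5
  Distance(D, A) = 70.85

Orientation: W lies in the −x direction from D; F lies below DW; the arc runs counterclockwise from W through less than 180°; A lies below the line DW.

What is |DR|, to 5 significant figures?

52.968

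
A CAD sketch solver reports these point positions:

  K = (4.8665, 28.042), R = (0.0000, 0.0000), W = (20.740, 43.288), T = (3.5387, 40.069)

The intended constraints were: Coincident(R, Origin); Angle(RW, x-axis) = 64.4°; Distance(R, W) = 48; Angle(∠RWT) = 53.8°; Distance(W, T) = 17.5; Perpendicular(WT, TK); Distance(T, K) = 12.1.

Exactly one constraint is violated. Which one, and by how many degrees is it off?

Perpendicular(WT, TK) — off by 4.30°.

R = (0.00, 0.00) ✓; RW at 64.40° ✓; |RW| = 48.00 ✓; ∠RWT = 53.80° ✓; |WT| = 17.50 ✓; ∠(WT, TK) = 85.70° ✗; |TK| = 12.10 ✓.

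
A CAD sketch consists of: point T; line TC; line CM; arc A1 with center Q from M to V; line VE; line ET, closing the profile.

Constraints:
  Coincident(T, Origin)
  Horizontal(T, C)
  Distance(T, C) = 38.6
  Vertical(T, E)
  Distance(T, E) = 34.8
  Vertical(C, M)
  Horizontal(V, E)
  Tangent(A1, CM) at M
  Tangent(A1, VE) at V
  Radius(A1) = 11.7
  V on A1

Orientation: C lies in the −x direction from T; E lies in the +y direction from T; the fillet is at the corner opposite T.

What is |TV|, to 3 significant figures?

44.0

T is at the origin; TC is horizontal with |TC| = 38.6 and C on the −x side, so C = (-38.6, 0.00). T and E share the same x with |TE| = 34.8 and E on the +y side, so E = (0.00, 34.8). The virtual corner opposite T is at (-38.6, 34.8). A1 meets CM tangentially, so QM is at right angles to CM and A1 meets VE tangentially, so QV is at right angles to VE, with radius 11.7, so the center Q sits 11.7 in from both sides at Q = (-26.9, 23.1). That places the tangent points at M = (-38.6, 23.1) on CM and V = (-26.9, 34.8) on VE. Then |TV| = |V − T| = 44.0.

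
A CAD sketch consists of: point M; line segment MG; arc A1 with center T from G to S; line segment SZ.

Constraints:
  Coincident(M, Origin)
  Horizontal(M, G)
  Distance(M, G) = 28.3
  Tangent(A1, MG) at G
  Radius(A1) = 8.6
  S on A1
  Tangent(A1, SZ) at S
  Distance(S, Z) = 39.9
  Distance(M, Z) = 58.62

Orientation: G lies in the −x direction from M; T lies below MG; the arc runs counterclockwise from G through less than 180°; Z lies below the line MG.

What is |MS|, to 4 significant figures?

38.08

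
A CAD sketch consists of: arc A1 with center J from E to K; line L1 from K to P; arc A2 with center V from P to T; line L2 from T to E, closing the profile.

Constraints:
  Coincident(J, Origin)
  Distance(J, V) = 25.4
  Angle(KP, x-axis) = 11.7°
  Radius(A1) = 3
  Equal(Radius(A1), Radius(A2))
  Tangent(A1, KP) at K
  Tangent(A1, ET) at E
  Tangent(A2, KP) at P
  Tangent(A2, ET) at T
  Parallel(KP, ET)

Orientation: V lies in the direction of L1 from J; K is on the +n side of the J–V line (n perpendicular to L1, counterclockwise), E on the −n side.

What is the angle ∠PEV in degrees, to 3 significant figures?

6.55°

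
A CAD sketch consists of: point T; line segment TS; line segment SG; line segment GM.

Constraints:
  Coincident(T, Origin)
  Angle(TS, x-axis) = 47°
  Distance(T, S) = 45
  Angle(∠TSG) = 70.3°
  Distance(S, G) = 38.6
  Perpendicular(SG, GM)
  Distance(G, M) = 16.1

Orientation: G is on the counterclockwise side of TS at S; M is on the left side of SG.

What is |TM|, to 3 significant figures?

35.2

∠TSG = 70.3°, so SG runs at 47.0° + (180° − 70.3°) = 157° from the x-axis; with |SG| = 38.6, G = S + 38.6·(cos 157°, sin 157°) = (-4.76, 48.2). SG is perpendicular to GM; with |GM| = 16.1 on the left of SG, M = G + 16.1·(-0.396, -0.918) = (-11.1, 33.4). Then |TM| = |M − T| = 35.2.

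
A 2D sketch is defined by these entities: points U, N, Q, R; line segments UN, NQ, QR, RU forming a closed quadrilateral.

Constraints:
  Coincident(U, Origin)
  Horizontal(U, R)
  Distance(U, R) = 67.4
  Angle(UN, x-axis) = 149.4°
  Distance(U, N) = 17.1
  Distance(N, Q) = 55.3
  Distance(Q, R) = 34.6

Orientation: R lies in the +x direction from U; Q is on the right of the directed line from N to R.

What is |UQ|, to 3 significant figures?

38.4

Checks: |NQ| = 55.30 ✓; |QR| = 34.60 ✓.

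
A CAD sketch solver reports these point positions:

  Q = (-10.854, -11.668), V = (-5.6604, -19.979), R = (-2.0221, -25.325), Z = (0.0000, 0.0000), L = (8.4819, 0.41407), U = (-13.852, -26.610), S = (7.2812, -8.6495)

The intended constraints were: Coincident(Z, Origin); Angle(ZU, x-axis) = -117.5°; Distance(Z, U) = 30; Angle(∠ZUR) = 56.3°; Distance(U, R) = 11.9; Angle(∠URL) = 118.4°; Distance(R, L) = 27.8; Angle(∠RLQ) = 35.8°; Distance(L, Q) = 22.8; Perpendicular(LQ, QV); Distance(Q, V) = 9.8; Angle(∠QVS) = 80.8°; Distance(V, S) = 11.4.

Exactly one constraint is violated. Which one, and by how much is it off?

Distance(V, S) = 11.4 — off by 5.80.

Z = (0.00, 0.00) ✓; ZU at -117.5° ✓; |ZU| = 30.00 ✓; ∠ZUR = 56.30° ✓; |UR| = 11.90 ✓; ∠URL = 118.4° ✓; |RL| = 27.80 ✓; ∠RLQ = 35.80° ✓; |LQ| = 22.80 ✓; ∠(LQ, QV) = 90.00° ✓; |QV| = 9.800 ✓; ∠QVS = 80.80° ✓; |VS| = 17.20 ✗.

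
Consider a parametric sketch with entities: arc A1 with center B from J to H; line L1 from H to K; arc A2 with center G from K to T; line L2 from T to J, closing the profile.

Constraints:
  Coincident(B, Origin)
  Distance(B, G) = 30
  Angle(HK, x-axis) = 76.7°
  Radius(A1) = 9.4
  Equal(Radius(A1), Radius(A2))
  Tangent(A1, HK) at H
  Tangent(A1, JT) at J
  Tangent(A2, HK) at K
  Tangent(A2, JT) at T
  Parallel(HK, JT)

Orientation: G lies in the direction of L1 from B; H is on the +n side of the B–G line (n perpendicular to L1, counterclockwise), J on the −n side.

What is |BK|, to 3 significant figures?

31.4

The slot axis is L1's direction at 76.7°, so u = (cos 76.7°, sin 76.7°) = (0.230, 0.973) and n = (−sin 76.7°, cos 76.7°) = (-0.973, 0.230). B is at the origin and G lies 30.0 along u from B, so G = 30.0·u = (6.90, 29.2). Tangency of A1 to both parallel lines with radius 9.4 puts H and J at B ± 9.4·n: H = (-9.15, 2.16), J = (9.15, -2.16). Equal radii place K and T the same way about G: K = G + 9.4·n = (-2.25, 31.4), T = G − 9.4·n = (16.0, 27.0). Then |BK| = |K − B| = 31.4.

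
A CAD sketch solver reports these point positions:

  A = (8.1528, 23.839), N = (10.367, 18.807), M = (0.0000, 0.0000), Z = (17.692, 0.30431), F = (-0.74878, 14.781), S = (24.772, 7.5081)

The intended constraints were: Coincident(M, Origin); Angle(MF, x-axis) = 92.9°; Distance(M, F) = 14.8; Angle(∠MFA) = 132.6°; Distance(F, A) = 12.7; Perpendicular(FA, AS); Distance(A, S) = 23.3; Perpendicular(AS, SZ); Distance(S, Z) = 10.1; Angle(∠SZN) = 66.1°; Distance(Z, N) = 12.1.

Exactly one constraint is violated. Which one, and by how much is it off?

Distance(Z, N) = 12.1 — off by 7.80.

M = (0.00, 0.00) ✓; MF at 92.90° ✓; |MF| = 14.80 ✓; ∠MFA = 132.6° ✓; |FA| = 12.70 ✓; ∠(FA, AS) = 90.00° ✓; |AS| = 23.30 ✓; ∠(AS, SZ) = 90.00° ✓; |SZ| = 10.10 ✓; ∠SZN = 66.10° ✓; |ZN| = 19.90 ✗.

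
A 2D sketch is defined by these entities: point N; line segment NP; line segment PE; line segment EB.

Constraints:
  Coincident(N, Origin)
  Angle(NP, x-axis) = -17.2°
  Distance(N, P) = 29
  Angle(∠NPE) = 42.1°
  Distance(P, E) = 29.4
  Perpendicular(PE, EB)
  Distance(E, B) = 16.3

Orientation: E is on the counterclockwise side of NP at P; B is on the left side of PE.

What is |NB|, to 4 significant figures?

8.486

N is at the origin; NP runs at -17.2° with length 29.0, so P = 29.0·(cos -17.2°, sin -17.2°) = (27.70, -8.576). ∠NPE = 42.1°, so PE runs at -17.2° + (180° − 42.1°) = 120.7° from the x-axis; with |PE| = 29.4, E = P + 29.4·(cos 120.7°, sin 120.7°) = (12.69, 16.70). PE is perpendicular to EB; with |EB| = 16.3 on the left of PE, B = E + 16.3·(-0.8599, -0.5105) = (-1.322, 8.382). Then |NB| = |B − N| = 8.486.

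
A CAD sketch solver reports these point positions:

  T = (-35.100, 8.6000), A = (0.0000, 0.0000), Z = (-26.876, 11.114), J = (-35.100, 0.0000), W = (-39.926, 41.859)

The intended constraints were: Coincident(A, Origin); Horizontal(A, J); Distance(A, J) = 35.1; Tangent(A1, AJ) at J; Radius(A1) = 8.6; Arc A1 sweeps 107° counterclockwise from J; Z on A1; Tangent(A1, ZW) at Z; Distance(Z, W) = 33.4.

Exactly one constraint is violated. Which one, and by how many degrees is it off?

Tangent(A1, ZW) at Z — off by 6.00°.

A = (0.00, 0.00) ✓; A.y = 0.00, J.y = 0.00 ✓; |AJ| = 35.10 ✓; ∠(TJ, JA) = 90.00° ✓; |TJ| = 8.600 ✓; bearing(T→Z) − bearing(T→J) = 107.0° ✓; |TZ| = 8.600 ✓; ∠(TZ, ZW) = 84.00° ✗; |ZW| = 33.40 ✓.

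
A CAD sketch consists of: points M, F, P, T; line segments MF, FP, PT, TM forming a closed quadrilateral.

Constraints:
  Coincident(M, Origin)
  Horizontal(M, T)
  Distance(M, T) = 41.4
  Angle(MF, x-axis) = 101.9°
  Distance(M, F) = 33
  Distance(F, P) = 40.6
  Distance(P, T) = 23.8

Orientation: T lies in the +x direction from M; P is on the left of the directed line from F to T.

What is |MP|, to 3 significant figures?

39.3

Checks: |FP| = 40.60 ✓; |PT| = 23.80 ✓.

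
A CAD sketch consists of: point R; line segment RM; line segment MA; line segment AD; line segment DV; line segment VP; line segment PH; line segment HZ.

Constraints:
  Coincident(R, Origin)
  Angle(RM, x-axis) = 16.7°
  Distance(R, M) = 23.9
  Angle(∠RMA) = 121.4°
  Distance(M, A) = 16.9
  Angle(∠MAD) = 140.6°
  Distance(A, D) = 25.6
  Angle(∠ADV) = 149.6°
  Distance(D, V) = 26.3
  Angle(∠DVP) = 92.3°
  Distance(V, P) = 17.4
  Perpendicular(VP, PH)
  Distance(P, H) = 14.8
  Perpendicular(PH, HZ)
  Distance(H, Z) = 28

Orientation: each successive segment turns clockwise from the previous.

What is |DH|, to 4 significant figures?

21.73

R is at the origin; RM runs at 16.7° with length 23.9, so M = (22.89, 6.868). ∠RMA = 121.4° gives MA at -41.90° from the x-axis; with |MA| = 16.9, A = (35.47, -4.418). ∠MAD = 140.6° gives AD at -81.30° from the x-axis; with |AD| = 25.6, D = (39.34, -29.72). ∠ADV = 149.6° gives DV at -111.7° from the x-axis; with |DV| = 26.3, V = (29.62, -54.16). ∠DVP = 92.3° gives VP at 160.6° from the x-axis; with |VP| = 17.4, P = (13.21, -48.38). The perpendicularity gives PH at right angles to VP, so PH runs at 70.60°; with |PH| = 14.8, H = (18.12, -34.42). Then |DH| = |H − D| = 21.73.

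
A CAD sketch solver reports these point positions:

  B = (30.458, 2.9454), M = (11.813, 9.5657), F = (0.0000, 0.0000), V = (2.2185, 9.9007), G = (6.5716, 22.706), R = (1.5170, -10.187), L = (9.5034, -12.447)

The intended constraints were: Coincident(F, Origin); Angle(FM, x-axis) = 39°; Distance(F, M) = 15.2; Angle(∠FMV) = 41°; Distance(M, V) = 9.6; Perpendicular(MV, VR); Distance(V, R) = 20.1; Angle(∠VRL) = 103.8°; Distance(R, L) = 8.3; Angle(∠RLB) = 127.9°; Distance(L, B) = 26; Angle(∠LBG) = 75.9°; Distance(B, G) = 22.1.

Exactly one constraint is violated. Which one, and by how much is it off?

Distance(B, G) = 22.1 — off by 8.90.

F = (0.00, 0.00) ✓; FM at 39.00° ✓; |FM| = 15.20 ✓; ∠FMV = 41.00° ✓; |MV| = 9.600 ✓; ∠(MV, VR) = 90.00° ✓; |VR| = 20.10 ✓; ∠VRL = 103.8° ✓; |RL| = 8.300 ✓; ∠RLB = 127.9° ✓; |LB| = 26.00 ✓; ∠LBG = 75.90° ✓; |BG| = 31.00 ✗.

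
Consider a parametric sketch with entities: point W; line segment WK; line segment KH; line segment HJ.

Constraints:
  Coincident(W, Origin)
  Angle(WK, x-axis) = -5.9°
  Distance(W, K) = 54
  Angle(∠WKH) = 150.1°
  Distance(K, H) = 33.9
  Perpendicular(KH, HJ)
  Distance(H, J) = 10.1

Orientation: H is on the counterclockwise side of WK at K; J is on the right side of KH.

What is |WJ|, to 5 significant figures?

88.797

W is at the origin; WK runs at -5.9° with length 54.0, so K = 54.0·(cos -5.9°, sin -5.9°) = (53.714, -5.5508). ∠WKH = 150.1°, so KH runs at -5.9° + (180° − 150.1°) = 24.000° from the x-axis; with |KH| = 33.9, H = K + 33.9·(cos 24.000°, sin 24.000°) = (84.683, 8.2376). The perpendicularity gives HJ at right angles to KH; with |HJ| = 10.1 on the right of KH, J = H + 10.1·(0.40674, -0.91355) = (88.791, -0.98923). Then |WJ| = |J − W| = 88.797.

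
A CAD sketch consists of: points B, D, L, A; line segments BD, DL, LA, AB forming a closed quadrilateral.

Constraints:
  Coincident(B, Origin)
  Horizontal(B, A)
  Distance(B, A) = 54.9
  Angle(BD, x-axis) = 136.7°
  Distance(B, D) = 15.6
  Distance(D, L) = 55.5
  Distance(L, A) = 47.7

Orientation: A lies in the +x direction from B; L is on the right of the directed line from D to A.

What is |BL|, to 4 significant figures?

40.26

Checks: |DL| = 55.50 ✓; |LA| = 47.70 ✓.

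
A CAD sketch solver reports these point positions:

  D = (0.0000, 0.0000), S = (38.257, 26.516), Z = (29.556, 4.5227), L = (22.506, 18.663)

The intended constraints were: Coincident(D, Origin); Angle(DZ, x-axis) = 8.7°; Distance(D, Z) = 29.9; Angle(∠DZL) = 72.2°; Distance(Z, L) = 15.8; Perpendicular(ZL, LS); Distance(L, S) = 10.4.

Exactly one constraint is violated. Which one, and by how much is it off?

Distance(L, S) = 10.4 — off by 7.20.

D = (0.00, 0.00) ✓; DZ at 8.700° ✓; |DZ| = 29.90 ✓; ∠DZL = 72.20° ✓; |ZL| = 15.80 ✓; ∠(ZL, LS) = 90.00° ✓; |LS| = 17.60 ✗.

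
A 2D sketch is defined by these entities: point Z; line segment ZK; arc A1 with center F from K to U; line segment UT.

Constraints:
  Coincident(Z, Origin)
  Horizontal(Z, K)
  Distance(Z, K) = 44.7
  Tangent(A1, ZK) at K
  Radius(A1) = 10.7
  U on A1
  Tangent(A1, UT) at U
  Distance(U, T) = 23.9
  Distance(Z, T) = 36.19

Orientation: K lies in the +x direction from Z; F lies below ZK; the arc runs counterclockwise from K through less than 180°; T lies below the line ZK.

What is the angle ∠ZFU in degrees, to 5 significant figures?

14.081°

Checks: ∠(FK, KZ) = 90.00° ✓; |FU| = 10.70 ✓; ∠(FU, UT) = 90.00° ✓; |UT| = 23.90 ✓; |ZT| = 36.19 ✓.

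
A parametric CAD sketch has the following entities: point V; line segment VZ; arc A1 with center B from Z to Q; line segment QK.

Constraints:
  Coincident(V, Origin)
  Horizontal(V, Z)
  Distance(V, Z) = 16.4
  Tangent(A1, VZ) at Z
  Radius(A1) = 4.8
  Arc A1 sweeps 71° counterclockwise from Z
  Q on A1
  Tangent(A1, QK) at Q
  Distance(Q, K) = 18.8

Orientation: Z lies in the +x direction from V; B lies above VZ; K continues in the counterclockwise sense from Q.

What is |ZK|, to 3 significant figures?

23.6

On A1, Z sits at bearing -90° from B; a 71° counterclockwise sweep puts Q at bearing -19°, so Q = B + 4.8·(cos -19°, sin -19°) = (20.9, 3.24). A1 meets QK tangentially, so BQ is at right angles to QK, so QK runs along (−sin -19°, cos -19°); with |QK| = 18.8, K = (27.1, 21.0). Then |ZK| = |K − Z| = 23.6.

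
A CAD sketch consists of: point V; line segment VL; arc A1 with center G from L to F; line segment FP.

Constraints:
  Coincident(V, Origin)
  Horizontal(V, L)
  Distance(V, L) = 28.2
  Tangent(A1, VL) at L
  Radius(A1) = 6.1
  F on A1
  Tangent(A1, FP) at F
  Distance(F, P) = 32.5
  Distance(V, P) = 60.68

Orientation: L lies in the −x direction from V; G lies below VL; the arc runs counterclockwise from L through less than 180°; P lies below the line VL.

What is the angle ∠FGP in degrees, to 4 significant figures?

79.37°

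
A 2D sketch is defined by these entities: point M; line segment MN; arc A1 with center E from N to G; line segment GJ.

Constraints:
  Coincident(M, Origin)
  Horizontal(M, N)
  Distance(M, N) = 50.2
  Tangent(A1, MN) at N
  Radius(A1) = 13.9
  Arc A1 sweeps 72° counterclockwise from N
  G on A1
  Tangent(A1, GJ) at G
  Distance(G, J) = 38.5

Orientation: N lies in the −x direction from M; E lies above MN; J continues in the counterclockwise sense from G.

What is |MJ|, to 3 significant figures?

52.6

M is at the origin; MN is horizontal with |MN| = 50.2 and N on the −x side, so N = (-50.2, 0.00). The tangent condition forces EN to be normal to MN, so E = N + (0, 13.9) = (-50.2, 13.9). On A1, N sits at bearing -90° from E; a 72° counterclockwise sweep puts G at bearing -18°, so G = E + 13.9·(cos -18°, sin -18°) = (-37.0, 9.60). The tangent condition forces EG to be normal to GJ, so GJ runs along (−sin -18°, cos -18°); with |GJ| = 38.5, J = (-25.1, 46.2). Then |MJ| = |J − M| = 52.6.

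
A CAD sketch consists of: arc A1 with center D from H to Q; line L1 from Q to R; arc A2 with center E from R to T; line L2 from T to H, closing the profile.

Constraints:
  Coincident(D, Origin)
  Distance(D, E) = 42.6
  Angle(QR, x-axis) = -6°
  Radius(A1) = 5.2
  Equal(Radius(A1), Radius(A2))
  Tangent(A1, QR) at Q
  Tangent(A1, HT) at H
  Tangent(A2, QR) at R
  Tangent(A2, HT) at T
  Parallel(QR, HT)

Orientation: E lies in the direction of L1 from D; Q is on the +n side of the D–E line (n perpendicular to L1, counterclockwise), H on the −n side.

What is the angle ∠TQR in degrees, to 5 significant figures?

13.719°

The slot axis is L1's direction at -6.0°, so u = (cos -6.0°, sin -6.0°) = (0.99452, -0.10453) and n = (−sin -6.0°, cos -6.0°) = (0.10453, 0.99452). D is at the origin and E lies 42.6 along u from D, so E = 42.6·u = (42.367, -4.4529). Tangency of A1 to both parallel lines with radius 5.2 puts Q and H at D ± 5.2·n: Q = (0.54355, 5.1715), H = (-0.54355, -5.1715). Equal radii place R and T the same way about E: R = E + 5.2·n = (42.910, 0.71860), T = E − 5.2·n = (41.823, -9.6244). Then cos ∠TQR = QT·QR / (|QT||QR|), giving 13.719°.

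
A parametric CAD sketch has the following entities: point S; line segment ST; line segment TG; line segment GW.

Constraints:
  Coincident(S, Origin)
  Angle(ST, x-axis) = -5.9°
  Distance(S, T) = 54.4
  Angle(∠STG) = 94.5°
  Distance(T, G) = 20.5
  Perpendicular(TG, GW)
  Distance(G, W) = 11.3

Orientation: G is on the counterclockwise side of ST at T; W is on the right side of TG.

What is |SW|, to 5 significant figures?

70.057

∠STG = 94.5°, so TG runs at -5.9° + (180° − 94.5°) = 79.600° from the x-axis; with |TG| = 20.5, G = T + 20.5·(cos 79.600°, sin 79.600°) = (57.812, 14.571). TG is perpendicular to GW; with |GW| = 11.3 on the right of TG, W = G + 11.3·(0.98357, -0.18052) = (68.927, 12.531). Then |SW| = |W − S| = 70.057.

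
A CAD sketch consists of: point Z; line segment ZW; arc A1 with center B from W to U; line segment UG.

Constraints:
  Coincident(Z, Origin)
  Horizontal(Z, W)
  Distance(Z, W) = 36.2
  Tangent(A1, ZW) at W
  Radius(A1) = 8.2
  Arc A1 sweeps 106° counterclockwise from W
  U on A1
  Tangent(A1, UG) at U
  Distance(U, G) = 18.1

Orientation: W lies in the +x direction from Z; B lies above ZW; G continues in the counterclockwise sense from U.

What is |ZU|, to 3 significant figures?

45.3

The tangent condition forces BW to be normal to ZW, so B = W + (0, 8.2) = (36.2, 8.20). On A1, W sits at bearing -90° from B; a 106° counterclockwise sweep puts U at bearing 16°, so U = B + 8.2·(cos 16°, sin 16°) = (44.1, 10.5). Then |ZU| = |U − Z| = 45.3.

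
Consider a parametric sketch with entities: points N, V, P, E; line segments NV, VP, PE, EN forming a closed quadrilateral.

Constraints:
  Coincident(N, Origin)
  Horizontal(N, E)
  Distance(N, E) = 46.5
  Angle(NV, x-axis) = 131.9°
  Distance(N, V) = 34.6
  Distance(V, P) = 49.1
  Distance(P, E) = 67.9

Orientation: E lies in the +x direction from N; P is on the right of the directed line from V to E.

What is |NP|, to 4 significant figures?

28.84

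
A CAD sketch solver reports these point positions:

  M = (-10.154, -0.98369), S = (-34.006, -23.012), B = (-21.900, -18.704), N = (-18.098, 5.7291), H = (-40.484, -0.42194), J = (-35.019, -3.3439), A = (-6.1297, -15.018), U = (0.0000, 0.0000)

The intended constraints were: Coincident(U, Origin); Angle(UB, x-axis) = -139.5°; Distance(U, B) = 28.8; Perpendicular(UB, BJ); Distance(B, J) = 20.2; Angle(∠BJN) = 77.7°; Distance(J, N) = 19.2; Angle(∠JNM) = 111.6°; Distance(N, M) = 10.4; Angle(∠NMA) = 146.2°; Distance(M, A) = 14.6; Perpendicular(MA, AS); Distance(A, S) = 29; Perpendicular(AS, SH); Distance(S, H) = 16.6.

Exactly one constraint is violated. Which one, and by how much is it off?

Distance(S, H) = 16.6 — off by 6.90.

U = (0.00, 0.00) ✓; UB at -139.5° ✓; |UB| = 28.80 ✓; ∠(UB, BJ) = 90.00° ✓; |BJ| = 20.20 ✓; ∠BJN = 77.70° ✓; |JN| = 19.20 ✓; ∠JNM = 111.6° ✓; |NM| = 10.40 ✓; ∠NMA = 146.2° ✓; |MA| = 14.60 ✓; ∠(MA, AS) = 90.00° ✓; |AS| = 29.00 ✓; ∠(AS, SH) = 90.00° ✓; |SH| = 23.50 ✗.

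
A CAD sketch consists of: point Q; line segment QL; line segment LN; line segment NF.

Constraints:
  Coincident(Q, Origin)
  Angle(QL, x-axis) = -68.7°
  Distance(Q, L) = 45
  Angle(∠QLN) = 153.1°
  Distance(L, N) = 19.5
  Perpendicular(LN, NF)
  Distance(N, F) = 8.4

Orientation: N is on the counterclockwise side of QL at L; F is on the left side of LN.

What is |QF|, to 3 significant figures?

60.8

Q is at the origin; QL runs at -68.7° with length 45.0, so L = 45.0·(cos -68.7°, sin -68.7°) = (16.3, -41.9). ∠QLN = 153.1°, so LN runs at -68.7° + (180° − 153.1°) = -41.8° from the x-axis; with |LN| = 19.5, N = L + 19.5·(cos -41.8°, sin -41.8°) = (30.9, -54.9). LN ⟂ NF; with |NF| = 8.4 on the left of LN, F = N + 8.4·(0.667, 0.745) = (36.5, -48.7). Then |QF| = |F − Q| = 60.8.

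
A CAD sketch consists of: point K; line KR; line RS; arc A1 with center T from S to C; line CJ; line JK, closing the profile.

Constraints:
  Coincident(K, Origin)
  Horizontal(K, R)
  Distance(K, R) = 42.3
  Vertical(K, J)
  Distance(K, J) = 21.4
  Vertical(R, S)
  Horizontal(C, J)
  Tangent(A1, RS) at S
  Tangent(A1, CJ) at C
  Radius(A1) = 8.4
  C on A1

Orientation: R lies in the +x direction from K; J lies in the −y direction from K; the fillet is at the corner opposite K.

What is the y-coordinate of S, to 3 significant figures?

-13.0

K is at the origin; K and R share the same y with |KR| = 42.3 and R on the +x side, so R = (42.3, 0.00). KJ is vertical with |KJ| = 21.4 and J on the −y side, so J = (0.00, -21.4). The virtual corner opposite K is at (42.3, -21.4). Tangency of A1 to RS means the radius TS is perpendicular to RS and tangency of A1 to CJ means the radius TC is perpendicular to CJ, with radius 8.4, so the center T sits 8.4 in from both sides at T = (33.9, -13.0). That places the tangent points at S = (42.3, -13.0) on RS and C = (33.9, -21.4) on CJ. So S.y = -13.0.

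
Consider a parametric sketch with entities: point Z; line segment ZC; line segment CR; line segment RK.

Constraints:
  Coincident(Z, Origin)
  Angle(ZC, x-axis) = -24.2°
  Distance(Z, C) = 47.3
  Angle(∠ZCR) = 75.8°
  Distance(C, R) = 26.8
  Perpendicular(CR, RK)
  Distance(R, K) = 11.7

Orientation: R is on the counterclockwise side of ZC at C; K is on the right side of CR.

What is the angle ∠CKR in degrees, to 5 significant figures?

66.415°

Z is at the origin; ZC runs at -24.2° with length 47.3, so C = 47.3·(cos -24.2°, sin -24.2°) = (43.143, -19.389). ∠ZCR = 75.8°, so CR runs at -24.2° + (180° − 75.8°) = 80.000° from the x-axis; with |CR| = 26.8, R = C + 26.8·(cos 80.000°, sin 80.000°) = (47.797, 7.0035). CR is perpendicular to RK; with |RK| = 11.7 on the right of CR, K = R + 11.7·(0.98481, -0.17365) = (59.319, 4.9718). Then cos ∠CKR = KC·KR / (|KC||KR|), giving 66.415°.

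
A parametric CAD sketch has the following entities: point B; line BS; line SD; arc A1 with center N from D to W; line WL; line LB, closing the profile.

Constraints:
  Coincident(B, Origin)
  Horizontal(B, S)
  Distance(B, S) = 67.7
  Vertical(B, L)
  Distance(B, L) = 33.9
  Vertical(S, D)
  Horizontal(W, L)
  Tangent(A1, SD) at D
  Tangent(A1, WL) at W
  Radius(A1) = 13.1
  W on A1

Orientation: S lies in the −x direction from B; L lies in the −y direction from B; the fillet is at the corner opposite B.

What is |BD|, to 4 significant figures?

70.82

B is at the origin; BS is horizontal with |BS| = 67.7 and S on the −x side, so S = (-67.70, 0.000). BL is vertical with |BL| = 33.9 and L on the −y side, so L = (0.000, -33.90). The virtual corner opposite B is at (-67.70, -33.90). Tangency of A1 to SD means the radius ND is perpendicular to SD and the tangent condition forces NW to be normal to WL, with radius 13.1, so the center N sits 13.1 in from both sides at N = (-54.60, -20.80). That places the tangent points at D = (-67.70, -20.80) on SD and W = (-54.60, -33.90) on WL. Then |BD| = |D − B| = 70.82.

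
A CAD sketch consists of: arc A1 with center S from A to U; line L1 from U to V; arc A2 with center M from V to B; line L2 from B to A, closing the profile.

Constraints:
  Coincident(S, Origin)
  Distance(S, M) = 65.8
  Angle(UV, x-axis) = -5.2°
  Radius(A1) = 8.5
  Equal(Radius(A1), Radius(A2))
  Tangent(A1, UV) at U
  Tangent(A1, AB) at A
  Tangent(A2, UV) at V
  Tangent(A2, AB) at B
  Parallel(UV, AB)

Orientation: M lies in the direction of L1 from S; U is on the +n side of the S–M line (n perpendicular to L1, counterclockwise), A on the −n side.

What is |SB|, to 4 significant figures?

66.35

Tangency of A1 to both parallel lines with radius 8.5 puts U and A at S ± 8.5·n: U = (0.7704, 8.465), A = (-0.7704, -8.465). Equal radii place V and B the same way about M: V = M + 8.5·n = (66.30, 2.501), B = M − 8.5·n = (64.76, -14.43). Then |SB| = |B − S| = 66.35.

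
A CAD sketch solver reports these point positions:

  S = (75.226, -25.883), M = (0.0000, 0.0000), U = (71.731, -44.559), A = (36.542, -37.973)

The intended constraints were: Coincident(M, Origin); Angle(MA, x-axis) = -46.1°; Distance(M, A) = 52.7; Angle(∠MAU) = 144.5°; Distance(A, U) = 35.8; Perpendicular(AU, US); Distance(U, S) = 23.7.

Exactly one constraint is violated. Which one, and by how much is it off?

Distance(U, S) = 23.7 — off by 4.70.

M = (0.00, 0.00) ✓; MA at -46.10° ✓; |MA| = 52.70 ✓; ∠MAU = 144.5° ✓; |AU| = 35.80 ✓; ∠(AU, US) = 90.00° ✓; |US| = 19.00 ✗.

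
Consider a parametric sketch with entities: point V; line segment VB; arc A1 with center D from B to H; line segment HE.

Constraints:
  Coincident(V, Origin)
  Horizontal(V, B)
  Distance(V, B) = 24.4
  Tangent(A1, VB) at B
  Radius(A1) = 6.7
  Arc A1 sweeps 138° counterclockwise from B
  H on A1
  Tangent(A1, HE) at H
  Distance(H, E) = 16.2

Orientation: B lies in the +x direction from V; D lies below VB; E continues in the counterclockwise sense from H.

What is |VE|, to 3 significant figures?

39.1

V is at the origin; V and B share the same y with |VB| = 24.4 and B on the +x side, so B = (24.4, 0.00). The tangent condition forces DB to be normal to VB, so D = B + (0, -6.7) = (24.4, -6.70). On A1, B sits at bearing 90° from D; a 138° counterclockwise sweep puts H at bearing 228°, so H = D + 6.7·(cos 228°, sin 228°) = (19.9, -11.7). The tangent condition forces DH to be normal to HE, so HE runs along (−sin 228°, cos 228°); with |HE| = 16.2, E = (32.0, -22.5). Then |VE| = |E − V| = 39.1.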